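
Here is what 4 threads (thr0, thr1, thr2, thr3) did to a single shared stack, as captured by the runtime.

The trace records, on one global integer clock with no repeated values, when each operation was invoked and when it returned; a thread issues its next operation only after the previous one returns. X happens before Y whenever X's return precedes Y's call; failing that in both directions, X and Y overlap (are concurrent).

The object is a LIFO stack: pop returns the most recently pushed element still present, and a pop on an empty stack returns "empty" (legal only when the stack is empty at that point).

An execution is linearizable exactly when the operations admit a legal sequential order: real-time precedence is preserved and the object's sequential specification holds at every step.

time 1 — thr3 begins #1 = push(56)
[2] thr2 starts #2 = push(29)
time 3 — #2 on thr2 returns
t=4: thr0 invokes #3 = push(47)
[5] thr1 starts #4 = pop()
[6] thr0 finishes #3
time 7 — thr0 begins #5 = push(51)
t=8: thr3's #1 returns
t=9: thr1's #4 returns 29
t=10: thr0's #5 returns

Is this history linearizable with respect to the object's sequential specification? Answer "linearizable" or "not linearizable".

linearizable

a witness: #1, #2, #4, #3, #5
1. #1 push(56), leaving stack <56>
2. #2 push(29), leaving stack <56,29>
3. #4 pop() → 29, leaving stack <56>
4. #3 push(47), leaving stack <56,47>
5. #5 push(51), leaving stack <56,47,51>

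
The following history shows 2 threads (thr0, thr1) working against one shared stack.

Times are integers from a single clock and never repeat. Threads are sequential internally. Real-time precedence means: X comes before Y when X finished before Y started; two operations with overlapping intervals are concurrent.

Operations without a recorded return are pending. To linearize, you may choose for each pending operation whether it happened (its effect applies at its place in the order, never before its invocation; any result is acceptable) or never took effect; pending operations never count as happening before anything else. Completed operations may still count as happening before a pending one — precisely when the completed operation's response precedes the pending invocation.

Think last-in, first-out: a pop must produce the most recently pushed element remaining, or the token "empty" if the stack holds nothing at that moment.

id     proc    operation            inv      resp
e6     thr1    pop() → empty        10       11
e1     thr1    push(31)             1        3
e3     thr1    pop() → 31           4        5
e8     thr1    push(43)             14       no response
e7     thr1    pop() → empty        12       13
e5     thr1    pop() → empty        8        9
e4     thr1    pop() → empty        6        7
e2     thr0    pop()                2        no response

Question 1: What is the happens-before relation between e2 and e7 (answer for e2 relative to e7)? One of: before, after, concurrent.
Answer: concurrent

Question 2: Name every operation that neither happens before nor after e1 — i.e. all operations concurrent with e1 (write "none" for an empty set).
Answer: e2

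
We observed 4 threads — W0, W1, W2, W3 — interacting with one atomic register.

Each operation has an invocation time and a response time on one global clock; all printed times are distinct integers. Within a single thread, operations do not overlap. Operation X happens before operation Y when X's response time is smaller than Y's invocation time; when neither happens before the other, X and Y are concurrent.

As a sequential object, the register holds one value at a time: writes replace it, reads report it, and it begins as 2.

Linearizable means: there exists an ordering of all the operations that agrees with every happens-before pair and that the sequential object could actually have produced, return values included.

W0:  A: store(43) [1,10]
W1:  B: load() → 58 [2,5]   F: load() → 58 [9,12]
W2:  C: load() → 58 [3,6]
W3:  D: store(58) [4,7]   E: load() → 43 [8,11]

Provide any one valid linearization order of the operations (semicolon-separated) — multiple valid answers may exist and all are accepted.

step 1: D store(58) — value 58
step 2: B load() → 58 — value 58
step 3: C load() → 58 — value 58
step 4: F load() → 58 — value 58
step 5: A store(43) — value 43
step 6: E load() → 43 — value 43

D; B; C; F; A; E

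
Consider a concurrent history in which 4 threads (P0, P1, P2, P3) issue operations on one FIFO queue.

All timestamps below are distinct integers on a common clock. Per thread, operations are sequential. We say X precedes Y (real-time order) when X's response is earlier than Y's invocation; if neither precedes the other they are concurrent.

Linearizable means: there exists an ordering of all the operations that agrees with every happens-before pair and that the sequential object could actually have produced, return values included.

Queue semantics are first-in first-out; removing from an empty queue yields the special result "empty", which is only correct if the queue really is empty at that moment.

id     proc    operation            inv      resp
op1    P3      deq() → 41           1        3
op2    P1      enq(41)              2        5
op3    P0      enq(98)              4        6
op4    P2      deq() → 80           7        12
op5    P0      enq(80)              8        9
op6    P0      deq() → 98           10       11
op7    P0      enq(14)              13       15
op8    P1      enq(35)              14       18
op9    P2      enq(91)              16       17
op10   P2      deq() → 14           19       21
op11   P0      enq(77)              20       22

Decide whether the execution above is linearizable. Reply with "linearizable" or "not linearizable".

linearizable

witness order: op2, op1, op3, op5, op6, op4, op7, op8, op9, op10, op11
step 1: op2 enq(41) — queue <41>
step 2: op1 deq() → 41 — queue <>
step 3: op3 enq(98) — queue <98>
step 4: op5 enq(80) — queue <98,80>
step 5: op6 deq() → 98 — queue <80>
step 6: op4 deq() → 80 — queue <>
step 7: op7 enq(14) — queue <14>
step 8: op8 enq(35) — queue <14,35>
step 9: op9 enq(91) — queue <14,35,91>
step 10: op10 deq() → 14 — queue <35,91>
step 11: op11 enq(77) — queue <35,91,77>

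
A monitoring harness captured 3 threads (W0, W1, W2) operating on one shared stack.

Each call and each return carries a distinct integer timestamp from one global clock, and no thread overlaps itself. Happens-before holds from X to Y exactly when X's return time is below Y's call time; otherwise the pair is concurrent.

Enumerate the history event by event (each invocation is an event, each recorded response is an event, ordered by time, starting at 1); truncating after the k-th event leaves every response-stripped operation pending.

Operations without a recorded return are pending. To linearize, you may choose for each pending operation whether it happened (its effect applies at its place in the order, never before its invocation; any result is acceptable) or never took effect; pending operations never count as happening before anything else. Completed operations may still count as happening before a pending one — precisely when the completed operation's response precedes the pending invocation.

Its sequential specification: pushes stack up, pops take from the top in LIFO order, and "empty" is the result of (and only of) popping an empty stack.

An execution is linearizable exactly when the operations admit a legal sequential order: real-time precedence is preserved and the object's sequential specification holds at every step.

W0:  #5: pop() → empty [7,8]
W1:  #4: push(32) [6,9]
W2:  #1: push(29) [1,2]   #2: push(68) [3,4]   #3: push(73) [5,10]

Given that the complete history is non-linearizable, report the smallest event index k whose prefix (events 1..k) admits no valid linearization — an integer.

8

events 1..7 are still linearizable — one witness is #1, #2:
after step 1 (#1 push(29)): stack <29>
after step 2 (#2 push(68)): stack <29,68>
include event 8 — #5 responding at 8 — and every candidate order breaks
no escape via the 2 pending operations (#3, #4): every completion choice fails
for example #1, #2, #5 (pending dropped) fails at step 3: #5 pop() → empty is not legal there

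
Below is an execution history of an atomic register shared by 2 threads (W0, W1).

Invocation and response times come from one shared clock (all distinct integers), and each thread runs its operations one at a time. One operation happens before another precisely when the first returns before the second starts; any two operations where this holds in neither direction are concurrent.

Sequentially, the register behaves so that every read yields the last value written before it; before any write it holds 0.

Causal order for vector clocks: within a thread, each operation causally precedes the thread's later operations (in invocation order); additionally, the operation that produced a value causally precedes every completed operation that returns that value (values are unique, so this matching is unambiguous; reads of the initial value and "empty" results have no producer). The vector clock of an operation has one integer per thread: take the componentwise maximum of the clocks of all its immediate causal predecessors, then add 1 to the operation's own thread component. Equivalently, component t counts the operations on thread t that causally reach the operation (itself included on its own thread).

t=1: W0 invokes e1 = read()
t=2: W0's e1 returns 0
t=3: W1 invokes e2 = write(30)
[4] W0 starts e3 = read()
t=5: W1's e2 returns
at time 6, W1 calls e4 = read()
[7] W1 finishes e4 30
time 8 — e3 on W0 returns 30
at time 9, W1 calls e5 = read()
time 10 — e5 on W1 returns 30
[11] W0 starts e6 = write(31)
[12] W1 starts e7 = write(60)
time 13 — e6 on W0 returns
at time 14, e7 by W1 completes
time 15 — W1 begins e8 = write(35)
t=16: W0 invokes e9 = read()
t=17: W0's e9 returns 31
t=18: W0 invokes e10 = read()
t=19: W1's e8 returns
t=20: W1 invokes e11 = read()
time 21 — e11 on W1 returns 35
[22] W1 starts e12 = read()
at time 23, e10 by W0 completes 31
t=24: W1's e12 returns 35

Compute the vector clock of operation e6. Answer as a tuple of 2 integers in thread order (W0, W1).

(3, 1)

invoked at 3, e2 has no predecessors; its own W1 bump gives (0, 1)
invoked at 1, e1 has no predecessors; its own W0 bump gives (1, 0)
merge at e4 (invoked 6): VC(e2)=(0, 1), own-thread bump on W1 → (0, 2)
merge at e5 (invoked 9): VC(e2)=(0, 1), VC(e4)=(0, 2), own-thread bump on W1 → (0, 3)
merge at e3 (invoked 4): VC(e1)=(1, 0), VC(e2)=(0, 1), own-thread bump on W0 → (2, 1)
merge at e7 (invoked 12): VC(e5)=(0, 3), own-thread bump on W1 → (0, 4)
merge at e6 (invoked 11): VC(e3)=(2, 1), own-thread bump on W0 → (3, 1)
merge at e8 (invoked 15): VC(e7)=(0, 4), own-thread bump on W1 → (0, 5)
merge at e9 (invoked 16): VC(e6)=(3, 1), own-thread bump on W0 → (4, 1)
merge at e11 (invoked 20): VC(e8)=(0, 5), own-thread bump on W1 → (0, 6)
merge at e10 (invoked 18): VC(e6)=(3, 1), VC(e9)=(4, 1), own-thread bump on W0 → (5, 1)
merge at e12 (invoked 22): VC(e8)=(0, 5), VC(e11)=(0, 6), own-thread bump on W1 → (0, 7)
target: VC(e6) = (3, 1)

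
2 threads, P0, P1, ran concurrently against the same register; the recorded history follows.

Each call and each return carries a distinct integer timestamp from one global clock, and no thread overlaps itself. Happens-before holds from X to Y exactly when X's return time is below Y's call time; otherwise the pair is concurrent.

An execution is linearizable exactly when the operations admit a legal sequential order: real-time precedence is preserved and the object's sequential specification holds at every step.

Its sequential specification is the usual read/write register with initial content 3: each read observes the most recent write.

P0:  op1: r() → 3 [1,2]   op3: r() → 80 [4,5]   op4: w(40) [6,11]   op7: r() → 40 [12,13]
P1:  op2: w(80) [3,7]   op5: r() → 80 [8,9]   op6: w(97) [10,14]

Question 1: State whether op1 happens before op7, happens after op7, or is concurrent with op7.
before

op1 spans [1,2], op7 spans [12,13]
resp(op1)=2 < inv(op7)=12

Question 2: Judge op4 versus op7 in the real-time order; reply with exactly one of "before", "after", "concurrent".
before

op4 spans [6,11], op7 spans [12,13]
resp(op4)=11 < inv(op7)=12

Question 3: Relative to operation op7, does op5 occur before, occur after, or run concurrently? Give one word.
before

op5 spans [8,9], op7 spans [12,13]
resp(op5)=9 < inv(op7)=12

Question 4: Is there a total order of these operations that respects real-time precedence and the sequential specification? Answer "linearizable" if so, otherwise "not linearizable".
linearizable

one valid linearization: op1, op2, op3, op5, op4, op7, op6
step 1: op1 r() → 3 — value 3
step 2: op2 w(80) — value 80
step 3: op3 r() → 80 — value 80
step 4: op5 r() → 80 — value 80
step 5: op4 w(40) — value 40
step 6: op7 r() → 40 — value 40
step 7: op6 w(97) — value 97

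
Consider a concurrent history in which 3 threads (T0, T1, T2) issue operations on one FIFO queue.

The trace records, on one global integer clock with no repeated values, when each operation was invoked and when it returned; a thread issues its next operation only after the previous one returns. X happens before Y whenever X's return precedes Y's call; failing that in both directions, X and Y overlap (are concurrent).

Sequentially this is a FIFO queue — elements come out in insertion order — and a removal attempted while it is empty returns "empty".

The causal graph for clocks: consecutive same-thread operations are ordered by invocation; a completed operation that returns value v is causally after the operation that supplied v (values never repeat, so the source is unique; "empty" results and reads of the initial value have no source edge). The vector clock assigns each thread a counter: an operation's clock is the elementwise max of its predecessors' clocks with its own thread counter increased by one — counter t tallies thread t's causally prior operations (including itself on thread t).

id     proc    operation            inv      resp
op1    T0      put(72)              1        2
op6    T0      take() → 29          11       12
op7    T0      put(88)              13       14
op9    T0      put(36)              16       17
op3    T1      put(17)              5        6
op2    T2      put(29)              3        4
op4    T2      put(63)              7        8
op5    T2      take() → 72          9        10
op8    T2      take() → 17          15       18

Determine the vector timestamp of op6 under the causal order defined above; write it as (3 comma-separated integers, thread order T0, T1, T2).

(2, 0, 1)

root op op2, invoked 3: fresh clock plus T2's own tick → (0, 0, 1)
root op op3, invoked 5: fresh clock plus T1's own tick → (0, 1, 0)
root op op1, invoked 1: fresh clock plus T0's own tick → (1, 0, 0)
op4 (invocation 7): componentwise max over VC(op2)=(0, 0, 1), +1 at T2, giving (0, 0, 2)
op6 (invocation 11): componentwise max over VC(op1)=(1, 0, 0), VC(op2)=(0, 0, 1), +1 at T0, giving (2, 0, 1)
op5 (invocation 9): componentwise max over VC(op1)=(1, 0, 0), VC(op4)=(0, 0, 2), +1 at T2, giving (1, 0, 3)
op7 (invocation 13): componentwise max over VC(op6)=(2, 0, 1), +1 at T0, giving (3, 0, 1)
op9 (invocation 16): componentwise max over VC(op7)=(3, 0, 1), +1 at T0, giving (4, 0, 1)
op8 (invocation 15): componentwise max over VC(op3)=(0, 1, 0), VC(op5)=(1, 0, 3), +1 at T2, giving (1, 1, 4)
target: VC(op6) = (2, 0, 1)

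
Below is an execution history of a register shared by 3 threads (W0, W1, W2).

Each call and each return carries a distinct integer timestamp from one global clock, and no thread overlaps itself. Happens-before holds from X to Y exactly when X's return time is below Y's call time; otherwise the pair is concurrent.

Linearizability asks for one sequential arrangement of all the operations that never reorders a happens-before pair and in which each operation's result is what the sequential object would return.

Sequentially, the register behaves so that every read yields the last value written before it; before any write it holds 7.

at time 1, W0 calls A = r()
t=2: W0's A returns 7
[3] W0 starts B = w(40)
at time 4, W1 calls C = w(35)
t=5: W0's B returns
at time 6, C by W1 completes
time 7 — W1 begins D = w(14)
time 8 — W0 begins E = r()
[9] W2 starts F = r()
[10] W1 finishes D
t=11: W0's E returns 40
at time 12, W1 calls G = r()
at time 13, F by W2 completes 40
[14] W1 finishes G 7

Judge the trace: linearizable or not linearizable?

not linearizable

the violation lands at event 14, G's response at time 14: events 1..13 linearize, events 1..14 do not
16 orders of the 7 completed register ops respect real time; none is legal
sample order A, B, C, D, E, F, G stalls at step 5 — E r() → 40 has no legal effect
sample order A, B, C, D, E, G, F stalls at step 5 — E r() → 40 has no legal effect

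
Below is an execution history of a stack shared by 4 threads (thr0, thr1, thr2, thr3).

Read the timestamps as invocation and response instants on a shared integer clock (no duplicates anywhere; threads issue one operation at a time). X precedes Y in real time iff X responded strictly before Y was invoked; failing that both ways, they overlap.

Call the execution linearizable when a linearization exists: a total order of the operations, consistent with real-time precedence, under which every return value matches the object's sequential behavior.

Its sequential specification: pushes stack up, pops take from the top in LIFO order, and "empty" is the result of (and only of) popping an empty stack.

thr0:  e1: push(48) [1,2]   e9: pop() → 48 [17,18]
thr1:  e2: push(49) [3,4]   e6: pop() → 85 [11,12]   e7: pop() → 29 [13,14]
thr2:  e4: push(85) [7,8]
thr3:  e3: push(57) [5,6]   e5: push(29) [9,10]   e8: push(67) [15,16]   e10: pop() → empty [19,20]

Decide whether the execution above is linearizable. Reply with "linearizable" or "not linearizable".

events 1..11 are fine; event 12 — the response of e6 at time 12 — makes the prefix non-linearizable
the sole real-time-consistent order of 6 completed operations fails the stack replay
for example e1, e2, e3, e4, e5, e6 fails at step 6: e6 pop() → 85 is not legal there

not linearizable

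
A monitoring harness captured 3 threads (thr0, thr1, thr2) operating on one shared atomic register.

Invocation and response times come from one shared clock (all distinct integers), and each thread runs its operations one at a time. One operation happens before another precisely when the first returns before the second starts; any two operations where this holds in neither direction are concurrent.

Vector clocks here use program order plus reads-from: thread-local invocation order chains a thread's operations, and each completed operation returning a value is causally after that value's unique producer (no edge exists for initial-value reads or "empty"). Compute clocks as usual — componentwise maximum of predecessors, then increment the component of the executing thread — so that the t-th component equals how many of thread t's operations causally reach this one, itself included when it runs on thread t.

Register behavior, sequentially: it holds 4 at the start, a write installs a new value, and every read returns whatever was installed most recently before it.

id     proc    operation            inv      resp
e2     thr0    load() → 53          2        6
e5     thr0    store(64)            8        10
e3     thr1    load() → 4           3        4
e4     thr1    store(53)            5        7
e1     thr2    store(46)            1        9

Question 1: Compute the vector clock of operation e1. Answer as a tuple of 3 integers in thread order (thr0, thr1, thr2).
Answer: (0, 0, 1)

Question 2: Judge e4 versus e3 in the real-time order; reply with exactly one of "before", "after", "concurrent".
Answer: after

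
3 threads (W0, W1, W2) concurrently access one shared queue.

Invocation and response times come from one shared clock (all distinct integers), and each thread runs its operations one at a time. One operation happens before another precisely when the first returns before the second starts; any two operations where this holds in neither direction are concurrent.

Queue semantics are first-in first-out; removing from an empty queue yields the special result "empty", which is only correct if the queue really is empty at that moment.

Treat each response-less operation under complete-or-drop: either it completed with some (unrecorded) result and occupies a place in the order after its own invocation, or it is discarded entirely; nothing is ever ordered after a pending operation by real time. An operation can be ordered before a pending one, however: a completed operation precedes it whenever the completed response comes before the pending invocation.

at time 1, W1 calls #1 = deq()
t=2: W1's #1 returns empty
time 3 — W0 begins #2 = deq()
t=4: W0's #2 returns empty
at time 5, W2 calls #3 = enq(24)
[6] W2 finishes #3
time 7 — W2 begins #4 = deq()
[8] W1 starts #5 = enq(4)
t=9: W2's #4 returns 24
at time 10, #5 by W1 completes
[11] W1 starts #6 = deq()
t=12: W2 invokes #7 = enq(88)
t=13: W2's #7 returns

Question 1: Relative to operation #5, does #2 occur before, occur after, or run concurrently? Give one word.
#2 spans [3,4], #5 spans [8,10]
resp(#2)=4 < inv(#5)=8

before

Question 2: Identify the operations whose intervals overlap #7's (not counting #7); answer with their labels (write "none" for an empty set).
#7 spans [12,13]; an op avoiding the whole window 12..13 is ordered, any other is concurrent
#1 [1,2]: before
#2 [3,4]: before
#3 [5,6]: before
#4 [7,9]: before
#5 [8,10]: before
#6 [11,…): concurrent

#6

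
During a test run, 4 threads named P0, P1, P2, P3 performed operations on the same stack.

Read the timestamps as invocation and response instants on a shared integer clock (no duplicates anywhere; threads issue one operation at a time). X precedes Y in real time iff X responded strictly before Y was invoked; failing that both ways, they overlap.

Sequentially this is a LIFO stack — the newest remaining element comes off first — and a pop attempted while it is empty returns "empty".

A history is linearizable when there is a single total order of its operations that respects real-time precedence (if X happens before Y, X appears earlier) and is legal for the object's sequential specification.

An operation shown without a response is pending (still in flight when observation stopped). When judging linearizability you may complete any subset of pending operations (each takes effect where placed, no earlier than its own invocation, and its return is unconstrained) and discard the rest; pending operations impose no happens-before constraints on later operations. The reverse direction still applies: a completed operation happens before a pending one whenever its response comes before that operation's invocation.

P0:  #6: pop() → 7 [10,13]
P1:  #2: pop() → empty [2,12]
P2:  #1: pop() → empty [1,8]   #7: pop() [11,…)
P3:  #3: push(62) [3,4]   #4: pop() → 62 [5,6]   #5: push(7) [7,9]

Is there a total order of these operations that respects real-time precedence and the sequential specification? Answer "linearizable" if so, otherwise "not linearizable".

witness order: #1, #2, #3, #4, #5, #6
step 1: #1 pop() → empty — stack <>
step 2: #2 pop() → empty — stack <>
step 3: #3 push(62) — stack <62>
step 4: #4 pop() → 62 — stack <>
step 5: #5 push(7) — stack <7>
step 6: #6 pop() → 7 — stack <>

linearizable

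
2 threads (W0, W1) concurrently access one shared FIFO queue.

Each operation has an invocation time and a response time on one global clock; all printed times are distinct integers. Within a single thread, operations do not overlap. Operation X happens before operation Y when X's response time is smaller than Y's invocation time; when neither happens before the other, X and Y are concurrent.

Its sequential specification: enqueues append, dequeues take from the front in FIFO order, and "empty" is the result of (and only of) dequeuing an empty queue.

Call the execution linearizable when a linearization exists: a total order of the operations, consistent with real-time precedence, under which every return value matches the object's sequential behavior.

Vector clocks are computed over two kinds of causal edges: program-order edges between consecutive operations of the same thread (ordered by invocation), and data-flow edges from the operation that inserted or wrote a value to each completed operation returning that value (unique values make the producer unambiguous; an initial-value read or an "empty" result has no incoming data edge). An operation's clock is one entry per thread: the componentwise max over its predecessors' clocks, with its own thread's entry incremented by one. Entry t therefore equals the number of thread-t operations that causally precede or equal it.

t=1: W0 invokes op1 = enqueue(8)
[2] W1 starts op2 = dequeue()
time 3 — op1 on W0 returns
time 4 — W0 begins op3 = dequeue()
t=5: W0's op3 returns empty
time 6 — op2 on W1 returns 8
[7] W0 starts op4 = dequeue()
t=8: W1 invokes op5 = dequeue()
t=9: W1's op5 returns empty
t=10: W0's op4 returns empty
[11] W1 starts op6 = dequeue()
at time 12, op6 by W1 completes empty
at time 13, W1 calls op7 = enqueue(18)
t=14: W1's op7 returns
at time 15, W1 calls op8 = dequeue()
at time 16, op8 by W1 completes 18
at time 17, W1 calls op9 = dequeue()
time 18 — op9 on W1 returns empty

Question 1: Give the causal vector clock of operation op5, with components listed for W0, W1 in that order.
(1, 2)

root op op1, invoked 1: fresh clock plus W0's own tick → (1, 0)
merge at op2 (invoked 2): VC(op1)=(1, 0), own-thread bump on W1 → (1, 1)
merge at op3 (invoked 4): VC(op1)=(1, 0), own-thread bump on W0 → (2, 0)
merge at op5 (invoked 8): VC(op2)=(1, 1), own-thread bump on W1 → (1, 2)
merge at op4 (invoked 7): VC(op3)=(2, 0), own-thread bump on W0 → (3, 0)
merge at op6 (invoked 11): VC(op5)=(1, 2), own-thread bump on W1 → (1, 3)
merge at op7 (invoked 13): VC(op6)=(1, 3), own-thread bump on W1 → (1, 4)
merge at op8 (invoked 15): VC(op7)=(1, 4), own-thread bump on W1 → (1, 5)
merge at op9 (invoked 17): VC(op8)=(1, 5), own-thread bump on W1 → (1, 6)
target: VC(op5) = (1, 2)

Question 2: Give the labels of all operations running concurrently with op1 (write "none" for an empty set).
op2

op1 runs from 1 to 3; window-overlapping ops are concurrent
op2 [2,6]: concurrent
op3 [4,5]: after
op4 [7,10]: after
op5 [8,9]: after
op6 [11,12]: after
op7 [13,14]: after
op8 [15,16]: after
op9 [17,18]: after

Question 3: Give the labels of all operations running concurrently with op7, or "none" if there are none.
none

overlap test against op7 [13,14]: concurrent iff the interval meets 13..14
op1 [1,3]: before
op2 [2,6]: before
op3 [4,5]: before
op4 [7,10]: before
op5 [8,9]: before
op6 [11,12]: before
op8 [15,16]: after
op9 [17,18]: after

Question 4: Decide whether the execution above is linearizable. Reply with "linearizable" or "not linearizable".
linearizable

one valid linearization: op1, op2, op3, op4, op5, op6, op7, op8, op9
step 1: op1 enqueue(8) — queue <8>
step 2: op2 dequeue() → 8 — queue <>
step 3: op3 dequeue() → empty — queue <>
step 4: op4 dequeue() → empty — queue <>
step 5: op5 dequeue() → empty — queue <>
step 6: op6 dequeue() → empty — queue <>
step 7: op7 enqueue(18) — queue <18>
step 8: op8 dequeue() → 18 — queue <>
step 9: op9 dequeue() → empty — queue <>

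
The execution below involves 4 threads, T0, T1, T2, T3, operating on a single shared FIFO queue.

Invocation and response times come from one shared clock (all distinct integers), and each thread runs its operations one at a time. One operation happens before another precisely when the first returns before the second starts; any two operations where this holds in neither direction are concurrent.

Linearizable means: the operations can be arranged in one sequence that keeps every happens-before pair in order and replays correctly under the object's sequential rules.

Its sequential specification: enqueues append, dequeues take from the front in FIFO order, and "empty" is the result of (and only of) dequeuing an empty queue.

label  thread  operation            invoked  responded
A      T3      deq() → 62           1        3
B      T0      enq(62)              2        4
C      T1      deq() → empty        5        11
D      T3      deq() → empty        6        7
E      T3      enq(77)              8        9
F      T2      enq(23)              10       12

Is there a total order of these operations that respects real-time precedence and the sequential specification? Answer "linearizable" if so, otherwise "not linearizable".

linearizable

one valid linearization: B, A, C, D, E, F
step 1: B enq(62) — queue <62>
step 2: A deq() → 62 — queue <>
step 3: C deq() → empty — queue <>
step 4: D deq() → empty — queue <>
step 5: E enq(77) — queue <77>
step 6: F enq(23) — queue <77,23>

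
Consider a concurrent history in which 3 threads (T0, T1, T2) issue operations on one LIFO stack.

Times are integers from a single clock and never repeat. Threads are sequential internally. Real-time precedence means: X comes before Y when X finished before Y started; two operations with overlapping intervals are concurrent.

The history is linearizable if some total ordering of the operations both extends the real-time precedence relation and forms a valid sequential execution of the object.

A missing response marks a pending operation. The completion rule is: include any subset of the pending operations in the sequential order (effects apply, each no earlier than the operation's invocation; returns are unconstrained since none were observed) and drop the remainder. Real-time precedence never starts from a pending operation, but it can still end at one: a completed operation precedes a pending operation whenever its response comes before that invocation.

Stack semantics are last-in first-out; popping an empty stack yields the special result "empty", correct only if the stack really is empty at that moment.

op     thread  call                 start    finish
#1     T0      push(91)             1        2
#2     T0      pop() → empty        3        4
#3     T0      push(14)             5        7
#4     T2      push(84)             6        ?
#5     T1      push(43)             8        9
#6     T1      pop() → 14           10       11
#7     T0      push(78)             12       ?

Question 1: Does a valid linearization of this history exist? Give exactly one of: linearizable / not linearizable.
through event 3 a valid linearization exists; event 4 (#2 responding at time 4) ends that
the sole real-time-consistent order of 2 completed operations fails the LIFO stack replay
one such order, #1, #2, breaks at step 2 where #2 pop() → empty is illegal

not linearizable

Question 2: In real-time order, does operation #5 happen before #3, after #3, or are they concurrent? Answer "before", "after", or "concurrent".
#5 spans [8,9], #3 spans [5,7]
resp(#3)=7 < inv(#5)=8

after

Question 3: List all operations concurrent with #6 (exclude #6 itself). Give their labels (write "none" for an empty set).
overlap test against #6 [10,11]: concurrent iff the interval meets 10..11
#1 [1,2]: before
#2 [3,4]: before
#3 [5,7]: before
#4 [6,…): concurrent
#5 [8,9]: before
#7 [12,…): after

#4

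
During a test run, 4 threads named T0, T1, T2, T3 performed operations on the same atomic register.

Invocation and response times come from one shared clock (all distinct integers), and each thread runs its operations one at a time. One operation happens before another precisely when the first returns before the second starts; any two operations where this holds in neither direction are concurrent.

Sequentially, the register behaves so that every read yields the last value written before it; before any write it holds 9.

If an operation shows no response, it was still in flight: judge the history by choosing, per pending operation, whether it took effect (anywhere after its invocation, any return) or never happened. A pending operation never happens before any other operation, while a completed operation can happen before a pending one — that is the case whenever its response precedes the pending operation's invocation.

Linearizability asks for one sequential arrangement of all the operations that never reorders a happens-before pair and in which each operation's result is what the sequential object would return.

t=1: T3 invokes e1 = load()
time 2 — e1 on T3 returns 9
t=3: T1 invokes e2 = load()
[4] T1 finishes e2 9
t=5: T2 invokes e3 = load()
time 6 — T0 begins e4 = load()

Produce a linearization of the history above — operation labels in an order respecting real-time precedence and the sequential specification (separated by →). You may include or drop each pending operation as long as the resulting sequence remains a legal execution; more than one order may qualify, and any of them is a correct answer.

1. e1 load() → 9, leaving value 9
2. e2 load() → 9, leaving value 9

e1 → e2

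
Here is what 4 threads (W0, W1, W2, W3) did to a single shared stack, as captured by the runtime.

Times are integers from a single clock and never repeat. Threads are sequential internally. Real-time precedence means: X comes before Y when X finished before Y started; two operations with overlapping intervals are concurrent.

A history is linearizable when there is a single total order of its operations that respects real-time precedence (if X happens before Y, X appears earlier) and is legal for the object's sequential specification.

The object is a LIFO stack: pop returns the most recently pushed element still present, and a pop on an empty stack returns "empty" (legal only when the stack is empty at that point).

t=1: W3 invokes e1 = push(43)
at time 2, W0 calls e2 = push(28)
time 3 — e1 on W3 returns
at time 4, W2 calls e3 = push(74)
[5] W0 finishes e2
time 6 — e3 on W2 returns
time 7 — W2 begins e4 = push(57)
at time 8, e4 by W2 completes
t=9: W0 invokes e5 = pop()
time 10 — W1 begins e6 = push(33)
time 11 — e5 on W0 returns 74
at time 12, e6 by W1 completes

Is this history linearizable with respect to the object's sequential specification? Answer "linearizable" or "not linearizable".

not linearizable

already the first 11 events (up to e5's response at time 11) admit no linearization; the first 10 still do
5 completed operations, 3 real-time-consistent orders — every stack replay fails
include/drop combinations of the 1 pending operation (e6) were all tried; none helps
take e1, e2, e3, e4, e5 (pending dropped): step 5 already fails, because e5 pop() → 74 cannot occur there
take e1, e3, e2, e4, e5 (pending dropped): step 5 already fails, because e5 pop() → 74 cannot occur there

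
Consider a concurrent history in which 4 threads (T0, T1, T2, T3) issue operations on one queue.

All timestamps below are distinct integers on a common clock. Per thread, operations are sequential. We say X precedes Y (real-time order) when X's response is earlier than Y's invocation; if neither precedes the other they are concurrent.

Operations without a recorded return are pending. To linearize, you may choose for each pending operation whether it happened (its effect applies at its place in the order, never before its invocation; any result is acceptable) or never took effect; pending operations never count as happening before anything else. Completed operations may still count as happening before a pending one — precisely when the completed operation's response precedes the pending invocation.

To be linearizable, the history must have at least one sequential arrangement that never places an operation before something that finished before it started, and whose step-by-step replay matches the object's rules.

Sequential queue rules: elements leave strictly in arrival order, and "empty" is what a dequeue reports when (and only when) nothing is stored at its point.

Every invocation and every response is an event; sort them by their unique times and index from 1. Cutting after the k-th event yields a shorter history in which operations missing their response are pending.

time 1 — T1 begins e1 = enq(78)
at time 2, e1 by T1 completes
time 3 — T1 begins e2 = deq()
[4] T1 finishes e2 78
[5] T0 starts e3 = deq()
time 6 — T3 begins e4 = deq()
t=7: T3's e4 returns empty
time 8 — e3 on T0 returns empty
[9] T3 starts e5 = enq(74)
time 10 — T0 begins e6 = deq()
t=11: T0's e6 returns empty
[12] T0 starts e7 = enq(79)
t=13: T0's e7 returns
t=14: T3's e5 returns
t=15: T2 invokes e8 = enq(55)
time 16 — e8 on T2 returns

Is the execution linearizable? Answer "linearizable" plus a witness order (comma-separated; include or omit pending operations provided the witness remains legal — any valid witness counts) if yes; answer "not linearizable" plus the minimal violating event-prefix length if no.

linearizable — witness: e1, e2, e3, e4, e6, e5, e7, e8

after step 1 (e1 enq(78)): queue <78>
after step 2 (e2 deq() → 78): queue <>
after step 3 (e3 deq() → empty): queue <>
after step 4 (e4 deq() → empty): queue <>
after step 5 (e6 deq() → empty): queue <>
after step 6 (e5 enq(74)): queue <74>
after step 7 (e7 enq(79)): queue <74,79>
after step 8 (e8 enq(55)): queue <74,79,55>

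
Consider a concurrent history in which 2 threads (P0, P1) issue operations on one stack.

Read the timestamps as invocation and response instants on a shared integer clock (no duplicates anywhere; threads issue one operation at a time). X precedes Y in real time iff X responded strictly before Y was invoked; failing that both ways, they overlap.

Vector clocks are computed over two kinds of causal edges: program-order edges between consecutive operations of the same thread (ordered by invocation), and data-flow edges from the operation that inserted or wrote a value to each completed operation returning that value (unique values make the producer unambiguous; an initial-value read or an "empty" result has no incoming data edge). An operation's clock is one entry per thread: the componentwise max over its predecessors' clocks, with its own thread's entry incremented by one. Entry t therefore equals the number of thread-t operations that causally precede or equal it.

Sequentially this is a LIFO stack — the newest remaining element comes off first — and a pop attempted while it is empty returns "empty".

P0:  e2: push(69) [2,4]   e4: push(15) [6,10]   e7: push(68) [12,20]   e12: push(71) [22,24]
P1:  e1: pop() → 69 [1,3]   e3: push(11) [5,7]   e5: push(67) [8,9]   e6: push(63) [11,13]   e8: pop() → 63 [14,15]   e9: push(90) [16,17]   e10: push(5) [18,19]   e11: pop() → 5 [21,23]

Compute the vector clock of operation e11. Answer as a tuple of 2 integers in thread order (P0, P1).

(1, 8)

root op e2, invoked 2: fresh clock plus P0's own tick → (1, 0)
merge at e1 (invoked 1): VC(e2)=(1, 0), own-thread bump on P1 → (1, 1)
merge at e4 (invoked 6): VC(e2)=(1, 0), own-thread bump on P0 → (2, 0)
merge at e3 (invoked 5): VC(e1)=(1, 1), own-thread bump on P1 → (1, 2)
merge at e7 (invoked 12): VC(e4)=(2, 0), own-thread bump on P0 → (3, 0)
merge at e5 (invoked 8): VC(e3)=(1, 2), own-thread bump on P1 → (1, 3)
merge at e12 (invoked 22): VC(e7)=(3, 0), own-thread bump on P0 → (4, 0)
merge at e6 (invoked 11): VC(e5)=(1, 3), own-thread bump on P1 → (1, 4)
merge at e8 (invoked 14): VC(e6)=(1, 4), own-thread bump on P1 → (1, 5)
merge at e9 (invoked 16): VC(e8)=(1, 5), own-thread bump on P1 → (1, 6)
merge at e10 (invoked 18): VC(e9)=(1, 6), own-thread bump on P1 → (1, 7)
merge at e11 (invoked 21): VC(e10)=(1, 7), own-thread bump on P1 → (1, 8)
target: VC(e11) = (1, 8)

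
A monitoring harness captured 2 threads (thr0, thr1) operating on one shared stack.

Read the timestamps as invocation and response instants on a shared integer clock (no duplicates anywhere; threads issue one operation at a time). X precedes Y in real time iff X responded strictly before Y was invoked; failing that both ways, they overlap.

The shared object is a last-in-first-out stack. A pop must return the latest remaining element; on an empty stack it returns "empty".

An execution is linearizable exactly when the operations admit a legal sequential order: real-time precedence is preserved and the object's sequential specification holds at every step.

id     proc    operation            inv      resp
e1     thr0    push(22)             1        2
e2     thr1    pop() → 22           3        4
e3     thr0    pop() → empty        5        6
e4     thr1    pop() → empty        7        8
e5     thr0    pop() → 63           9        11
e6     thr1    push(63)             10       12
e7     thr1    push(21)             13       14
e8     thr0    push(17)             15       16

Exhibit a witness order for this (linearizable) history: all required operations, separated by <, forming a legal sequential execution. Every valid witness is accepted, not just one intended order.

e1 < e2 < e3 < e4 < e6 < e5 < e7 < e8

after step 1 (e1 push(22)): stack <22>
after step 2 (e2 pop() → 22): stack <>
after step 3 (e3 pop() → empty): stack <>
after step 4 (e4 pop() → empty): stack <>
after step 5 (e6 push(63)): stack <63>
after step 6 (e5 pop() → 63): stack <>
after step 7 (e7 push(21)): stack <21>
after step 8 (e8 push(17)): stack <21,17>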